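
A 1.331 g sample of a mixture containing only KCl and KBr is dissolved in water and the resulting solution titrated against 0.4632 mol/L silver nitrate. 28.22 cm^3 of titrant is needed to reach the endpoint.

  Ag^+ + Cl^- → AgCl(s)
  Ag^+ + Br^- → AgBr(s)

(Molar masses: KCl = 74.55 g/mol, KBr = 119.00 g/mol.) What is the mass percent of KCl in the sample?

28.29 %

n(AgNO3) = 0.02822 × 0.4632 = 0.01307 mol
Let x = n(KCl), y = n(KBr).
Titrant: 1x + 1y = 0.01307;  mass: 74.55x + 119.00y = 1.331
Solving, x = 5.051 × 10^-3 mol, y = 8.021 × 10^-3 mol
mass of KCl = 5.051 × 10^-3 × 74.55 = 0.3765 g
% KCl = 0.3765 / 1.331 × 100 = 28.29 %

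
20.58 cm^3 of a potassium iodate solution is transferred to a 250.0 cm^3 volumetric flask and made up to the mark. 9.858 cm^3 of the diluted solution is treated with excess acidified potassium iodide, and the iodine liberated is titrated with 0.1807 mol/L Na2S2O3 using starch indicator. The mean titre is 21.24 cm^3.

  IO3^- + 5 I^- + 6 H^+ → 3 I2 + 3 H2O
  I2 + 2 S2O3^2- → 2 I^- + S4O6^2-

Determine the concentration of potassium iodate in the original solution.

n(S2O3^2-) = 0.02124 × 0.1807 = 3.838 × 10^-3 mol
n(I2) = n(S2O3^2-)/2 = 1.919 × 10^-3 mol
From the 1:3 ratio, n(IO3^-) in the aliquot = 1/3 × 1.919 × 10^-3 = 6.397 × 10^-4 mol
[IO3^-]_dilute = 6.397 × 10^-4 / 0.009858 = 0.06489 mol/L
[IO3^-]_original = 0.06489 × 250.0/20.58 = 0.7883 mol/L

0.7883 mol/L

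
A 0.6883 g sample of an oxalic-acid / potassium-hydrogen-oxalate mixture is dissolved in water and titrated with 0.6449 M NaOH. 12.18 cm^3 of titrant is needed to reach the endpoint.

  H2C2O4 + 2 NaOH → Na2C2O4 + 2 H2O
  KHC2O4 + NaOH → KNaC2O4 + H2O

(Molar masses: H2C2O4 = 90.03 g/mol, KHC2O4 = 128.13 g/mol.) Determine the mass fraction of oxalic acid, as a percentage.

n(NaOH) = 0.01218 × 0.6449 = 7.855 × 10^-3 mol
Let x = n(H2C2O4), y = n(KHC2O4).
Titrant: 2x + 1y = 7.855 × 10^-3;  mass: 90.03x + 128.13y = 0.6883
Solving, x = 1.914 × 10^-3 mol, y = 4.027 × 10^-3 mol
mass of H2C2O4 = 1.914 × 10^-3 × 90.03 = 0.1723 g
% H2C2O4 = 0.1723 / 0.6883 × 100 = 25.03 %

25.03 %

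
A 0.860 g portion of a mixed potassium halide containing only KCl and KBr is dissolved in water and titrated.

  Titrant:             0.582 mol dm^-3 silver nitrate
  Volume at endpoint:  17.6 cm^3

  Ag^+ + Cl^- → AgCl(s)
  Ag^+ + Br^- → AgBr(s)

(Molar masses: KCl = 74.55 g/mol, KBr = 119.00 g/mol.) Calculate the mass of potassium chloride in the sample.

n(AgNO3) = 0.0176 × 0.582 = 0.0102 mol
Let x = n(KCl), y = n(KBr).
Titrant: 1x + 1y = 0.0102;  mass: 74.55x + 119.00y = 0.860
Solving, x = 8.08 × 10^-3 mol, y = 2.17 × 10^-3 mol
mass of KCl = 8.08 × 10^-3 × 74.55 = 0.602 g

0.602 g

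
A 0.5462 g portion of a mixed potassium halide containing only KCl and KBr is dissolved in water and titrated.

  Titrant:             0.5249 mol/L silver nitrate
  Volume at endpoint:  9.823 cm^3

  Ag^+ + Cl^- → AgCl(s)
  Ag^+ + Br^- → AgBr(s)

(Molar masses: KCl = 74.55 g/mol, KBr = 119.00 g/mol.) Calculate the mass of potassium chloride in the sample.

n(AgNO3) = 0.009823 × 0.5249 = 5.156 × 10^-3 mol
Let x = n(KCl), y = n(KBr).
Titrant: 1x + 1y = 5.156 × 10^-3;  mass: 74.55x + 119.00y = 0.5462
Solving, x = 1.516 × 10^-3 mol, y = 3.640 × 10^-3 mol
mass of KCl = 1.516 × 10^-3 × 74.55 = 0.1130 g

0.1130 g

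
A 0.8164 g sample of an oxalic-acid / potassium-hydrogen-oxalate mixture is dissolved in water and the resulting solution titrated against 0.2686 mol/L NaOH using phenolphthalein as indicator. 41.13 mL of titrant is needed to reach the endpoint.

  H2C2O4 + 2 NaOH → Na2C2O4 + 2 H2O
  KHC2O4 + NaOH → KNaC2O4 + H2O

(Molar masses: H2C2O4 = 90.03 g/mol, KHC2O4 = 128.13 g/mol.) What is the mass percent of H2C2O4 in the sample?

n(NaOH) = 0.04113 × 0.2686 = 0.01105 mol
Let x = n(H2C2O4), y = n(KHC2O4).
Titrant: 2x + 1y = 0.01105;  mass: 90.03x + 128.13y = 0.8164
Solving, x = 3.604 × 10^-3 mol, y = 3.839 × 10^-3 mol
mass of H2C2O4 = 3.604 × 10^-3 × 90.03 = 0.3245 g
% H2C2O4 = 0.3245 / 0.8164 × 100 = 39.75 %

39.75 %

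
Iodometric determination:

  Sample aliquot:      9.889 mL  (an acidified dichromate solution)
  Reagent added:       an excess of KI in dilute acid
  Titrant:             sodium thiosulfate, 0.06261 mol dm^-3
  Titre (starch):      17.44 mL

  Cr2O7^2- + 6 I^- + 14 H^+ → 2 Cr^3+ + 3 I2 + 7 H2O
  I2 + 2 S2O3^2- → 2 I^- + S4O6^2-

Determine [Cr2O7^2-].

n(S2O3^2-) = 0.01744 × 0.06261 = 1.092 × 10^-3 mol
n(I2) = n(S2O3^2-)/2 = 5.460 × 10^-4 mol
From the 1:3 ratio, n(Cr2O7^2-) in the aliquot = 1/3 × 5.460 × 10^-4 = 1.820 × 10^-4 mol
[Cr2O7^2-] = 1.820 × 10^-4 / 0.009889 = 0.01840 mol/L

0.01840 mol/L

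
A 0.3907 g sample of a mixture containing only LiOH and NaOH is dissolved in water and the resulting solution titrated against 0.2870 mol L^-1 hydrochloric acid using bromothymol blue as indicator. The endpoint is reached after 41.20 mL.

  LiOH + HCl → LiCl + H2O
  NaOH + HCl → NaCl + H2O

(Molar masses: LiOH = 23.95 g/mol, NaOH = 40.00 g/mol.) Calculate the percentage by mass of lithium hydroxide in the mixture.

31.42 %

n(HCl) = 0.04120 × 0.2870 = 0.01182 mol
Let x = n(LiOH), y = n(NaOH).
Titrant: 1x + 1y = 0.01182;  mass: 23.95x + 40.00y = 0.3907
Solving, x = 5.126 × 10^-3 mol, y = 6.698 × 10^-3 mol
mass of LiOH = 5.126 × 10^-3 × 23.95 = 0.1228 g
% LiOH = 0.1228 / 0.3907 × 100 = 31.42 %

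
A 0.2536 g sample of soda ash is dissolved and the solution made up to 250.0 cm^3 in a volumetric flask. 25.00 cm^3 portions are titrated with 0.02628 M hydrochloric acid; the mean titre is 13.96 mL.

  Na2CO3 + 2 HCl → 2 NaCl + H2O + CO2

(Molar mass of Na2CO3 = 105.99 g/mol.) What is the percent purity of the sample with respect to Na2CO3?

n(HCl) per titration = 0.01396 × 0.02628 = 3.669 × 10^-4 mol
From the 1:2 ratio, n(Na2CO3) in each aliquot = 1/2 × 3.669 × 10^-4 = 1.834 × 10^-4 mol
n(Na2CO3) in the whole flask = 1.834 × 10^-4 × 250.0/25.00 = 1.834 × 10^-3 mol
mass of Na2CO3 = 1.834 × 10^-3 × 105.99 = 0.1944 g
% Na2CO3 = 0.1944 / 0.2536 × 100 = 76.66 %

76.66 %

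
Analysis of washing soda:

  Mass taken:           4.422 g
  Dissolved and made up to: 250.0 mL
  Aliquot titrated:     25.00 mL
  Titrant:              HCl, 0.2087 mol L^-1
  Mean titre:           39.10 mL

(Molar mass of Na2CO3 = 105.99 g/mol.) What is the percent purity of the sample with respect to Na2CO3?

Na2CO3 + 2 HCl → 2 NaCl + H2O + CO2
n(HCl) per titration = 0.03910 × 0.2087 = 8.160 × 10^-3 mol
From the 1:2 ratio, n(Na2CO3) in each aliquot = 1/2 × 8.160 × 10^-3 = 4.080 × 10^-3 mol
n(Na2CO3) in the whole flask = 4.080 × 10^-3 × 250.0/25.00 = 0.04080 mol
mass of Na2CO3 = 0.04080 × 105.99 = 4.324 g
% Na2CO3 = 4.324 / 4.422 × 100 = 97.79 %

97.79 %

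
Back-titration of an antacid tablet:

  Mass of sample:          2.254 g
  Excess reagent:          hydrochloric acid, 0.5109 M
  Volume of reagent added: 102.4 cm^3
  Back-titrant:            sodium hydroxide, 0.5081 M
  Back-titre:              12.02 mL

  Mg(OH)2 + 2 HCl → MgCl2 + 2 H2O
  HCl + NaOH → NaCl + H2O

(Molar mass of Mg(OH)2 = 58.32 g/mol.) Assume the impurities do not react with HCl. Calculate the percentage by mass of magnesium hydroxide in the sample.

59.78 %

n(HCl) added = 0.1024 × 0.5109 = 0.05232 mol
n(NaOH) used in back-titration = 0.01202 × 0.5081 = 6.107 × 10^-3 mol
n(HCl) left over = 6.107 × 10^-3 mol (1:1 ratio)
n(HCl) consumed by analyte = 0.05232 − 6.107 × 10^-3 = 0.04621 mol
From the 1:2 ratio, n(Mg(OH)2) = 1/2 × 0.04621 = 0.02310 mol
mass of Mg(OH)2 = 0.02310 × 58.32 = 1.347 g
% Mg(OH)2 = 1.347 / 2.254 × 100 = 59.78 %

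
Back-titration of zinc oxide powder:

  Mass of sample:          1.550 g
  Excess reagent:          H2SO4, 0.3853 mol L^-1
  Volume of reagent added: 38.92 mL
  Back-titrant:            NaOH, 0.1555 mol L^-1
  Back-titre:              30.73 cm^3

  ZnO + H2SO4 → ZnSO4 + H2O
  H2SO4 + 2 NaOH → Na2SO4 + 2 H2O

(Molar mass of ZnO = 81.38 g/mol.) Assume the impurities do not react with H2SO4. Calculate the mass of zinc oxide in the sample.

n(H2SO4) added = 0.03892 × 0.3853 = 0.01500 mol
n(NaOH) used in back-titration = 0.03073 × 0.1555 = 4.779 × 10^-3 mol
From the 1:2 ratio, n(H2SO4) left over = 1/2 × 4.779 × 10^-3 = 2.389 × 10^-3 mol
n(H2SO4) consumed by analyte = 0.01500 − 2.389 × 10^-3 = 0.01261 mol
n(ZnO) = 0.01261 mol (1:1 ratio)
mass of ZnO = 0.01261 × 81.38 = 1.026 g

1.026 g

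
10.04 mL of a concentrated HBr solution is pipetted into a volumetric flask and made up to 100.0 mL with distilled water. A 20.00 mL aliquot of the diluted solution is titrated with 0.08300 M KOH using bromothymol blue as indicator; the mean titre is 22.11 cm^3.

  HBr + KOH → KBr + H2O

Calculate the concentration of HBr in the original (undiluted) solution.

n(KOH) = 0.02211 × 0.08300 = 1.835 × 10^-3 mol
n(HBr) in the aliquot = 1.835 × 10^-3 mol (1:1 ratio)
[HBr]_dilute = 1.835 × 10^-3 / 0.02000 = 0.09176 mol/L
Dilution factor = 100.0 / 10.04 = 9.960
[HBr]_stock = 0.09176 × 9.960 = 0.9139 mol/L

0.9139 M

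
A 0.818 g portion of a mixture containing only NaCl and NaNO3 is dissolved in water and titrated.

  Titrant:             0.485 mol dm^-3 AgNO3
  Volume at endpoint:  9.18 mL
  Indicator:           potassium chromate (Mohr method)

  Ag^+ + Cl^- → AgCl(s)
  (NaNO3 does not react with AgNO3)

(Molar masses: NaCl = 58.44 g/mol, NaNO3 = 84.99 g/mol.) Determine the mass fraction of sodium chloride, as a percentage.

n(AgNO3) = 0.00918 × 0.485 = 4.45 × 10^-3 mol
Let x = n(NaCl), y = n(NaNO3).
Titrant: 1x = 4.45 × 10^-3;  mass: 58.44x + 84.99y = 0.818
Solving, x = 4.45 × 10^-3 mol, y = 6.56 × 10^-3 mol
mass of NaCl = 4.45 × 10^-3 × 58.44 = 0.260 g
% NaCl = 0.260 / 0.818 × 100 = 31.8 %

31.8 %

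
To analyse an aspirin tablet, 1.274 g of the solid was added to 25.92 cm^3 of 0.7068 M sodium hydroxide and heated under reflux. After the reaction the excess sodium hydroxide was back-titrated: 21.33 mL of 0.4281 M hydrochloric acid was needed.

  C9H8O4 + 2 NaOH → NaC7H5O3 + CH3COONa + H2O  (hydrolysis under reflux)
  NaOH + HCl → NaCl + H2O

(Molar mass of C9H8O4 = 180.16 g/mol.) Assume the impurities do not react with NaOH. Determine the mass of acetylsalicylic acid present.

n(NaOH) added = 0.02592 × 0.7068 = 0.01832 mol
n(HCl) used in back-titration = 0.02133 × 0.4281 = 9.131 × 10^-3 mol
n(NaOH) left over = 9.131 × 10^-3 mol (1:1 ratio)
n(NaOH) consumed by analyte = 0.01832 − 9.131 × 10^-3 = 9.189 × 10^-3 mol
From the 1:2 ratio, n(C9H8O4) = 1/2 × 9.189 × 10^-3 = 4.594 × 10^-3 mol
mass of C9H8O4 = 4.594 × 10^-3 × 180.16 = 0.8277 g

0.8277 g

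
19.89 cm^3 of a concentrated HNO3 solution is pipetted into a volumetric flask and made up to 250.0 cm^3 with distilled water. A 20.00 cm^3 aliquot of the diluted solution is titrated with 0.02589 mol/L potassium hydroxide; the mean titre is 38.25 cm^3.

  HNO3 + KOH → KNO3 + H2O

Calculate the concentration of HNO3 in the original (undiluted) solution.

0.6224 mol/L

n(KOH) = 0.03825 × 0.02589 = 9.903 × 10^-4 mol
n(HNO3) in the aliquot = 9.903 × 10^-4 mol (1:1 ratio)
[HNO3]_dilute = 9.903 × 10^-4 / 0.02000 = 0.04951 mol/L
Dilution factor = 250.0 / 19.89 = 12.57
[HNO3]_stock = 0.04951 × 12.57 = 0.6224 mol/L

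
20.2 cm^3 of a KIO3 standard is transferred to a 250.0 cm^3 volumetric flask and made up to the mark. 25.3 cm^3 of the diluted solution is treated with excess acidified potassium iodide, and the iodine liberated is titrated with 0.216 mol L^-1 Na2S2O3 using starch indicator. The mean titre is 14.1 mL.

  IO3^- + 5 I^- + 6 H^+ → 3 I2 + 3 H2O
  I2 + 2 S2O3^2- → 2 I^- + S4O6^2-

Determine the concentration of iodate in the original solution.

n(S2O3^2-) = 0.0141 × 0.216 = 3.05 × 10^-3 mol
n(I2) = n(S2O3^2-)/2 = 1.52 × 10^-3 mol
From the 1:3 ratio, n(IO3^-) in the aliquot = 1/3 × 1.52 × 10^-3 = 5.08 × 10^-4 mol
[IO3^-]_dilute = 5.08 × 10^-4 / 0.0253 = 0.0201 mol/L
[IO3^-]_original = 0.0201 × 250.0/20.2 = 0.248 mol/L

0.248 mol/L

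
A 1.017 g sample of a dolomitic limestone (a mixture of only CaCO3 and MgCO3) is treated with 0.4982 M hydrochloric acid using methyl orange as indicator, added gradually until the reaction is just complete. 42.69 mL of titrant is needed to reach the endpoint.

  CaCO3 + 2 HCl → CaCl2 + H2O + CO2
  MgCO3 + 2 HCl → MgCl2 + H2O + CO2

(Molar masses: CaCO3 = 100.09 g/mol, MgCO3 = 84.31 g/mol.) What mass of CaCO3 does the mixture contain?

0.7639 g

n(HCl) = 0.04269 × 0.4982 = 0.02127 mol
Let x = n(CaCO3), y = n(MgCO3).
Titrant: 2x + 2y = 0.02127;  mass: 100.09x + 84.31y = 1.017
Solving, x = 7.632 × 10^-3 mol, y = 3.002 × 10^-3 mol
mass of CaCO3 = 7.632 × 10^-3 × 100.09 = 0.7639 g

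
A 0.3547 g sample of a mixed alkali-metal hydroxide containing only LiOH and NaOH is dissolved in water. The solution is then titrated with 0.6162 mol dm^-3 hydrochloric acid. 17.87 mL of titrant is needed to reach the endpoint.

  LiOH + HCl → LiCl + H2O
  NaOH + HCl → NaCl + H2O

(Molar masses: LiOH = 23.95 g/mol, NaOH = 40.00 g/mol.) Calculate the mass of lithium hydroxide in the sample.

0.1280 g

n(HCl) = 0.01787 × 0.6162 = 0.01101 mol
Let x = n(LiOH), y = n(NaOH).
Titrant: 1x + 1y = 0.01101;  mass: 23.95x + 40.00y = 0.3547
Solving, x = 5.343 × 10^-3 mol, y = 5.668 × 10^-3 mol
mass of LiOH = 5.343 × 10^-3 × 23.95 = 0.1280 g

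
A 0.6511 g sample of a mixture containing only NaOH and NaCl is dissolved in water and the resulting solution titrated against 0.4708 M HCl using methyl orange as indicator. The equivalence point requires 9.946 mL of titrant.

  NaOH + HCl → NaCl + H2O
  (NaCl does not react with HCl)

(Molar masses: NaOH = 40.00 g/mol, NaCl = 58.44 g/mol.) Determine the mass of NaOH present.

0.1873 g

n(HCl) = 0.009946 × 0.4708 = 4.683 × 10^-3 mol
Let x = n(NaOH), y = n(NaCl).
Titrant: 1x = 4.683 × 10^-3;  mass: 40.00x + 58.44y = 0.6511
Solving, x = 4.683 × 10^-3 mol, y = 7.936 × 10^-3 mol
mass of NaOH = 4.683 × 10^-3 × 40.00 = 0.1873 g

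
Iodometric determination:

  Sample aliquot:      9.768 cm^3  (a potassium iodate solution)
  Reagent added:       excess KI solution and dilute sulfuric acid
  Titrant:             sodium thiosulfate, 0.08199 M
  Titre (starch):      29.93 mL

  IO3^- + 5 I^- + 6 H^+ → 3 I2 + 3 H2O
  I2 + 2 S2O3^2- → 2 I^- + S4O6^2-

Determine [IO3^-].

0.04187 M

n(S2O3^2-) = 0.02993 × 0.08199 = 2.454 × 10^-3 mol
n(I2) = n(S2O3^2-)/2 = 1.227 × 10^-3 mol
From the 1:3 ratio, n(IO3^-) in the aliquot = 1/3 × 1.227 × 10^-3 = 4.090 × 10^-4 mol
[IO3^-] = 4.090 × 10^-4 / 0.009768 = 0.04187 mol/L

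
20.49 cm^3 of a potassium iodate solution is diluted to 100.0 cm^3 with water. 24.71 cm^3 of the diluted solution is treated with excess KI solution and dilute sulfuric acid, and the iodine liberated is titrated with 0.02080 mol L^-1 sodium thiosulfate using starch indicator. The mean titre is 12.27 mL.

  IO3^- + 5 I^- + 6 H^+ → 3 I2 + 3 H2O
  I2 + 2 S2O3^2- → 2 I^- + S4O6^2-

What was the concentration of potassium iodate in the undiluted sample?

0.008401 mol/L

n(S2O3^2-) = 0.01227 × 0.02080 = 2.552 × 10^-4 mol
n(I2) = n(S2O3^2-)/2 = 1.276 × 10^-4 mol
From the 1:3 ratio, n(IO3^-) in the aliquot = 1/3 × 1.276 × 10^-4 = 4.254 × 10^-5 mol
[IO3^-]_dilute = 4.254 × 10^-5 / 0.02471 = 0.001721 mol/L
[IO3^-]_original = 0.001721 × 100.0/20.49 = 0.008401 mol/L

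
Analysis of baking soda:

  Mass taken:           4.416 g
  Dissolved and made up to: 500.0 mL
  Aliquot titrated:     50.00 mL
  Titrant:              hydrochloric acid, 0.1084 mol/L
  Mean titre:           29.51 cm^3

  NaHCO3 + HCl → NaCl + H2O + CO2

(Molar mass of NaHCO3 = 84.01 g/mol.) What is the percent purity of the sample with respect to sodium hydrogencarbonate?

n(HCl) per titration = 0.02951 × 0.1084 = 3.199 × 10^-3 mol
n(NaHCO3) in each aliquot = 3.199 × 10^-3 mol (1:1 ratio)
n(NaHCO3) in the whole flask = 3.199 × 10^-3 × 500.0/50.00 = 0.03199 mol
mass of NaHCO3 = 0.03199 × 84.01 = 2.687 g
% NaHCO3 = 2.687 / 4.416 × 100 = 60.86 %

60.86 %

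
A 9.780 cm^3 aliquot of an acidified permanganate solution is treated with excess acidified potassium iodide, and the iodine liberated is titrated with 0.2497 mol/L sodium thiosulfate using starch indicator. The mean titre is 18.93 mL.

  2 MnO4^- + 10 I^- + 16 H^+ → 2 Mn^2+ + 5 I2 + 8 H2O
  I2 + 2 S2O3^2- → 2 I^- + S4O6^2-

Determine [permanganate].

0.09666 mol/L

n(S2O3^2-) = 0.01893 × 0.2497 = 4.727 × 10^-3 mol
n(I2) = n(S2O3^2-)/2 = 2.363 × 10^-3 mol
From the 2:5 ratio, n(MnO4^-) in the aliquot = 2/5 × 2.363 × 10^-3 = 9.454 × 10^-4 mol
[MnO4^-] = 9.454 × 10^-4 / 0.009780 = 0.09666 mol/L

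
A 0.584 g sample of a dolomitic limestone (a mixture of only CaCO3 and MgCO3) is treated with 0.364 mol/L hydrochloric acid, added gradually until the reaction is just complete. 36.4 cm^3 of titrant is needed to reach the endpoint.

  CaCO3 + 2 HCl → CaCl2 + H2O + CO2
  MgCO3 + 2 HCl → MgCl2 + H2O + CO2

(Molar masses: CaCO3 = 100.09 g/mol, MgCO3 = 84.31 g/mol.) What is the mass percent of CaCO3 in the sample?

27.7 %

n(HCl) = 0.0364 × 0.364 = 0.0132 mol
Let x = n(CaCO3), y = n(MgCO3).
Titrant: 2x + 2y = 0.0132;  mass: 100.09x + 84.31y = 0.584
Solving, x = 1.61 × 10^-3 mol, y = 5.01 × 10^-3 mol
mass of CaCO3 = 1.61 × 10^-3 × 100.09 = 0.162 g
% CaCO3 = 0.162 / 0.584 × 100 = 27.7 %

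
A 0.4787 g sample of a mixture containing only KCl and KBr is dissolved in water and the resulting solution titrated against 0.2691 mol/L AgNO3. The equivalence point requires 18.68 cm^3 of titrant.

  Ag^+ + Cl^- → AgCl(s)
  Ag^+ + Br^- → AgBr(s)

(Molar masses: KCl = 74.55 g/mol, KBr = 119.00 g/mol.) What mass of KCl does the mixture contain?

n(AgNO3) = 0.01868 × 0.2691 = 5.027 × 10^-3 mol
Let x = n(KCl), y = n(KBr).
Titrant: 1x + 1y = 5.027 × 10^-3;  mass: 74.55x + 119.00y = 0.4787
Solving, x = 2.688 × 10^-3 mol, y = 2.339 × 10^-3 mol
mass of KCl = 2.688 × 10^-3 × 74.55 = 0.2004 g

0.2004 g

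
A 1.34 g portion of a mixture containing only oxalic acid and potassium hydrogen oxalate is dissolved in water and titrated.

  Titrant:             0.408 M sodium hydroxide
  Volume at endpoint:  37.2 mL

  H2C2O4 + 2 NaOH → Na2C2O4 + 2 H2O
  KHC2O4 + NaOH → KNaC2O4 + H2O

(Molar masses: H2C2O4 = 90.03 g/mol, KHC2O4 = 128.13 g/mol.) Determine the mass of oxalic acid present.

0.328 g

n(NaOH) = 0.0372 × 0.408 = 0.0152 mol
Let x = n(H2C2O4), y = n(KHC2O4).
Titrant: 2x + 1y = 0.0152;  mass: 90.03x + 128.13y = 1.34
Solving, x = 3.64 × 10^-3 mol, y = 7.90 × 10^-3 mol
mass of H2C2O4 = 3.64 × 10^-3 × 90.03 = 0.328 g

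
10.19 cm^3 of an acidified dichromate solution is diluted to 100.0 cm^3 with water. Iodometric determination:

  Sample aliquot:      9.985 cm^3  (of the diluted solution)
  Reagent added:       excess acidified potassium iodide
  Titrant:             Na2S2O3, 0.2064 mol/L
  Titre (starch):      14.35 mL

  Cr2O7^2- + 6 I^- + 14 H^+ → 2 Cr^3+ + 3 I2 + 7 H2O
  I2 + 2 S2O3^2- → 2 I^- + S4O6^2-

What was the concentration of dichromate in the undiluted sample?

0.4852 mol/L

n(S2O3^2-) = 0.01435 × 0.2064 = 2.962 × 10^-3 mol
n(I2) = n(S2O3^2-)/2 = 1.481 × 10^-3 mol
From the 1:3 ratio, n(Cr2O7^2-) in the aliquot = 1/3 × 1.481 × 10^-3 = 4.936 × 10^-4 mol
[Cr2O7^2-]_dilute = 4.936 × 10^-4 / 0.009985 = 0.04944 mol/L
[Cr2O7^2-]_original = 0.04944 × 100.0/10.19 = 0.4852 mol/L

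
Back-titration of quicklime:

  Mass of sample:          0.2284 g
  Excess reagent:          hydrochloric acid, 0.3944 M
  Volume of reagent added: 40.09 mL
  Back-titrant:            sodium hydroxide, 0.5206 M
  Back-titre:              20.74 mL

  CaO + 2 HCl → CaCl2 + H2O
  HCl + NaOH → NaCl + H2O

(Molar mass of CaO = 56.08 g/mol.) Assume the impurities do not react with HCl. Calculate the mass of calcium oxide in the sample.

0.1406 g

n(HCl) added = 0.04009 × 0.3944 = 0.01581 mol
n(NaOH) used in back-titration = 0.02074 × 0.5206 = 0.01080 mol
n(HCl) left over = 0.01080 mol (1:1 ratio)
n(HCl) consumed by analyte = 0.01581 − 0.01080 = 5.014 × 10^-3 mol
From the 1:2 ratio, n(CaO) = 1/2 × 5.014 × 10^-3 = 2.507 × 10^-3 mol
mass of CaO = 2.507 × 10^-3 × 56.08 = 0.1406 g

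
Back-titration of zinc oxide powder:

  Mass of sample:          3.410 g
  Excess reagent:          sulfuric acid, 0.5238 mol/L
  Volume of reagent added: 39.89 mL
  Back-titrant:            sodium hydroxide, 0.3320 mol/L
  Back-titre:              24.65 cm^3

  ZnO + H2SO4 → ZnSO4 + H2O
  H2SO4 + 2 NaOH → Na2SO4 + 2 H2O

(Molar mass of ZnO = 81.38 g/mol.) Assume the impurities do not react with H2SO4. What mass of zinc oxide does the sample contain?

n(H2SO4) added = 0.03989 × 0.5238 = 0.02089 mol
n(NaOH) used in back-titration = 0.02465 × 0.3320 = 8.184 × 10^-3 mol
From the 1:2 ratio, n(H2SO4) left over = 1/2 × 8.184 × 10^-3 = 4.092 × 10^-3 mol
n(H2SO4) consumed by analyte = 0.02089 − 4.092 × 10^-3 = 0.01680 mol
n(ZnO) = 0.01680 mol (1:1 ratio)
mass of ZnO = 0.01680 × 81.38 = 1.367 g

1.367 g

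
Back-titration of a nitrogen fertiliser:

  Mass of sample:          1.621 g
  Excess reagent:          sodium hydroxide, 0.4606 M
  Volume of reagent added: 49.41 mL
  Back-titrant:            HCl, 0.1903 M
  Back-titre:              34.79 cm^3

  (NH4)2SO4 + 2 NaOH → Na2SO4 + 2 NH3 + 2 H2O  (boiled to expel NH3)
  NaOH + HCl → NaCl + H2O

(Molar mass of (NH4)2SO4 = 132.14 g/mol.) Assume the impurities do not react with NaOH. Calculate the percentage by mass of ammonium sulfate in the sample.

n(NaOH) added = 0.04941 × 0.4606 = 0.02276 mol
n(HCl) used in back-titration = 0.03479 × 0.1903 = 6.621 × 10^-3 mol
n(NaOH) left over = 6.621 × 10^-3 mol (1:1 ratio)
n(NaOH) consumed by analyte = 0.02276 − 6.621 × 10^-3 = 0.01614 mol
From the 1:2 ratio, n((NH4)2SO4) = 1/2 × 0.01614 = 8.069 × 10^-3 mol
mass of (NH4)2SO4 = 8.069 × 10^-3 × 132.14 = 1.066 g
% (NH4)2SO4 = 1.066 / 1.621 × 100 = 65.78 %

65.78 %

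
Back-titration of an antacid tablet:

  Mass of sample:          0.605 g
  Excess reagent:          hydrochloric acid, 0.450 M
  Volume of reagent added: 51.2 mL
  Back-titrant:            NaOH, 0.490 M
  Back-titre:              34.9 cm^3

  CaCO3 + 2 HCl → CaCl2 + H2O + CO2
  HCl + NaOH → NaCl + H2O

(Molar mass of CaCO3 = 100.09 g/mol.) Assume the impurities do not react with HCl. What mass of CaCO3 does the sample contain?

0.297 g

n(HCl) added = 0.0512 × 0.450 = 0.0230 mol
n(NaOH) used in back-titration = 0.0349 × 0.490 = 0.0171 mol
n(HCl) left over = 0.0171 mol (1:1 ratio)
n(HCl) consumed by analyte = 0.0230 − 0.0171 = 5.94 × 10^-3 mol
From the 1:2 ratio, n(CaCO3) = 1/2 × 5.94 × 10^-3 = 2.97 × 10^-3 mol
mass of CaCO3 = 2.97 × 10^-3 × 100.09 = 0.297 g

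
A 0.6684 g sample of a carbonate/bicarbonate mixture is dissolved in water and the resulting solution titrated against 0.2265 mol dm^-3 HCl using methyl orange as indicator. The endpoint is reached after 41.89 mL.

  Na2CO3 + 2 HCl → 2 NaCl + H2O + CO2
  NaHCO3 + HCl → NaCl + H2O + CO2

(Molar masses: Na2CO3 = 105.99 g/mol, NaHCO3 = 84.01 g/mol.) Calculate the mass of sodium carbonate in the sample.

0.2199 g

n(HCl) = 0.04189 × 0.2265 = 9.488 × 10^-3 mol
Let x = n(Na2CO3), y = n(NaHCO3).
Titrant: 2x + 1y = 9.488 × 10^-3;  mass: 105.99x + 84.01y = 0.6684
Solving, x = 2.075 × 10^-3 mol, y = 5.339 × 10^-3 mol
mass of Na2CO3 = 2.075 × 10^-3 × 105.99 = 0.2199 g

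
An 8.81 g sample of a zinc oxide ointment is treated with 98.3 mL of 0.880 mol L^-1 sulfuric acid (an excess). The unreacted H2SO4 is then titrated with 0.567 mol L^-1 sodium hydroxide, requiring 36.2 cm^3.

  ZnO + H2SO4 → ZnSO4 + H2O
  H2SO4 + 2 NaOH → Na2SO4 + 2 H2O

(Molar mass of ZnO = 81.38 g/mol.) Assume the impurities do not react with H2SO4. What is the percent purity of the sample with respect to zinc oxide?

70.4 %

n(H2SO4) added = 0.0983 × 0.880 = 0.0865 mol
n(NaOH) used in back-titration = 0.0362 × 0.567 = 0.0205 mol
From the 1:2 ratio, n(H2SO4) left over = 1/2 × 0.0205 = 0.0103 mol
n(H2SO4) consumed by analyte = 0.0865 − 0.0103 = 0.0762 mol
n(ZnO) = 0.0762 mol (1:1 ratio)
mass of ZnO = 0.0762 × 81.38 = 6.20 g
% ZnO = 6.20 / 8.81 × 100 = 70.4 %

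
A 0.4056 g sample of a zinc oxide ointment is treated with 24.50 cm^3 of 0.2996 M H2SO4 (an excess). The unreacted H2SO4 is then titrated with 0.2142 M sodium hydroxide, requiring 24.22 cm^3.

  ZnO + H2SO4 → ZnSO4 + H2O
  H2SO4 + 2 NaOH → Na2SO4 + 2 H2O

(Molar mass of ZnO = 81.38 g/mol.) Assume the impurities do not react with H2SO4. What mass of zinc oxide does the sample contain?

0.3862 g

n(H2SO4) added = 0.02450 × 0.2996 = 7.340 × 10^-3 mol
n(NaOH) used in back-titration = 0.02422 × 0.2142 = 5.188 × 10^-3 mol
From the 1:2 ratio, n(H2SO4) left over = 1/2 × 5.188 × 10^-3 = 2.594 × 10^-3 mol
n(H2SO4) consumed by analyte = 7.340 × 10^-3 − 2.594 × 10^-3 = 4.746 × 10^-3 mol
n(ZnO) = 4.746 × 10^-3 mol (1:1 ratio)
mass of ZnO = 4.746 × 10^-3 × 81.38 = 0.3862 g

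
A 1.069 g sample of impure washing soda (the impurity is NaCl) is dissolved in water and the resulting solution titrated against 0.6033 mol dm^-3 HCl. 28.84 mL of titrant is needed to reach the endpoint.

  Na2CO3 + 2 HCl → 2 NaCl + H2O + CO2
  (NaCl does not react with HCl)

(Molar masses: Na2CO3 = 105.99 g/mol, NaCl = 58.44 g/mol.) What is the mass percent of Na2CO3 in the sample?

86.26 %

n(HCl) = 0.02884 × 0.6033 = 0.01740 mol
Let x = n(Na2CO3), y = n(NaCl).
Titrant: 2x = 0.01740;  mass: 105.99x + 58.44y = 1.069
Solving, x = 8.700 × 10^-3 mol, y = 2.514 × 10^-3 mol
mass of Na2CO3 = 8.700 × 10^-3 × 105.99 = 0.9221 g
% Na2CO3 = 0.9221 / 1.069 × 100 = 86.26 %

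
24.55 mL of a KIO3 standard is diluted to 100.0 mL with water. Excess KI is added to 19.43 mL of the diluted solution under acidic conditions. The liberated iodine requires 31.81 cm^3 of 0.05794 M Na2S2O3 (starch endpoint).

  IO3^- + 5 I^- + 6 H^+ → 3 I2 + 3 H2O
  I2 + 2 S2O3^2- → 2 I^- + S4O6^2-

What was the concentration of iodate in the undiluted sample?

0.06440 M

n(S2O3^2-) = 0.03181 × 0.05794 = 1.843 × 10^-3 mol
n(I2) = n(S2O3^2-)/2 = 9.215 × 10^-4 mol
From the 1:3 ratio, n(IO3^-) in the aliquot = 1/3 × 9.215 × 10^-4 = 3.072 × 10^-4 mol
[IO3^-]_dilute = 3.072 × 10^-4 / 0.01943 = 0.01581 mol/L
[IO3^-]_original = 0.01581 × 100.0/24.55 = 0.06440 mol/L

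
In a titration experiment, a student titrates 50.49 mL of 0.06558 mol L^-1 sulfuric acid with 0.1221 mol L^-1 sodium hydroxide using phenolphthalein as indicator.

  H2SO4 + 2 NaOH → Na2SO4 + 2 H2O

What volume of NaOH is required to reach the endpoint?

54.24 mL

n(H2SO4) = 0.05049 L × 0.06558 mol/L = 3.311 × 10^-3 mol
From the 2:1 stoichiometry, n(NaOH) = 2/1 × 3.311 × 10^-3 = 6.622 × 10^-3 mol
V(NaOH) = 6.622 × 10^-3 mol / 0.1221 mol/L = 0.05424 L = 54.24 mL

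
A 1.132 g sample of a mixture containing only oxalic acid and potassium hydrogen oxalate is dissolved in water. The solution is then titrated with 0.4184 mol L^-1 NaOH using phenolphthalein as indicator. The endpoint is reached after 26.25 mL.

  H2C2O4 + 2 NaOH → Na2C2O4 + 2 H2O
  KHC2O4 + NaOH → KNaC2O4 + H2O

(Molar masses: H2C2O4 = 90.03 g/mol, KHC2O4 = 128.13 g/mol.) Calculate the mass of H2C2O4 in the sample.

n(NaOH) = 0.02625 × 0.4184 = 0.01098 mol
Let x = n(H2C2O4), y = n(KHC2O4).
Titrant: 2x + 1y = 0.01098;  mass: 90.03x + 128.13y = 1.132
Solving, x = 1.656 × 10^-3 mol, y = 7.671 × 10^-3 mol
mass of H2C2O4 = 1.656 × 10^-3 × 90.03 = 0.1491 g

0.1491 g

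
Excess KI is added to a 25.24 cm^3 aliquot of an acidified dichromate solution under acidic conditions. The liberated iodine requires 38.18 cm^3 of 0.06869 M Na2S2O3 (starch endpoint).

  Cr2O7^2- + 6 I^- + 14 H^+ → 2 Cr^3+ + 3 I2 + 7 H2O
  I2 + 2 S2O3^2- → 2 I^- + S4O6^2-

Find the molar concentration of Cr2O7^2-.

0.01732 M

n(S2O3^2-) = 0.03818 × 0.06869 = 2.623 × 10^-3 mol
n(I2) = n(S2O3^2-)/2 = 1.311 × 10^-3 mol
From the 1:3 ratio, n(Cr2O7^2-) in the aliquot = 1/3 × 1.311 × 10^-3 = 4.371 × 10^-4 mol
[Cr2O7^2-] = 4.371 × 10^-4 / 0.02524 = 0.01732 mol/L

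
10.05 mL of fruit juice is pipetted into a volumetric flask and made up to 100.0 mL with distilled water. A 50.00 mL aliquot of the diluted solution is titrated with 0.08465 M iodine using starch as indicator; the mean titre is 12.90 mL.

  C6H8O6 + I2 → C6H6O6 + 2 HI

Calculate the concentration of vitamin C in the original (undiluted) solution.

n(I2) = 0.01290 × 0.08465 = 1.092 × 10^-3 mol
n(C6H8O6) in the aliquot = 1.092 × 10^-3 mol (1:1 ratio)
[C6H8O6]_dilute = 1.092 × 10^-3 / 0.05000 = 0.02184 mol/L
Dilution factor = 100.0 / 10.05 = 9.950
[C6H8O6]_stock = 0.02184 × 9.950 = 0.2173 mol/L

0.2173 M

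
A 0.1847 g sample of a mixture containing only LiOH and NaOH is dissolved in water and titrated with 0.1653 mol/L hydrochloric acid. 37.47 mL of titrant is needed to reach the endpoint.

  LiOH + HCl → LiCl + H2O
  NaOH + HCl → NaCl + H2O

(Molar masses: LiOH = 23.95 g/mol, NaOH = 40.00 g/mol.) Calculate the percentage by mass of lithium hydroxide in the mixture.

n(HCl) = 0.03747 × 0.1653 = 6.194 × 10^-3 mol
Let x = n(LiOH), y = n(NaOH).
Titrant: 1x + 1y = 6.194 × 10^-3;  mass: 23.95x + 40.00y = 0.1847
Solving, x = 3.928 × 10^-3 mol, y = 2.265 × 10^-3 mol
mass of LiOH = 3.928 × 10^-3 × 23.95 = 0.09409 g
% LiOH = 0.09409 / 0.1847 × 100 = 50.94 %

50.94 %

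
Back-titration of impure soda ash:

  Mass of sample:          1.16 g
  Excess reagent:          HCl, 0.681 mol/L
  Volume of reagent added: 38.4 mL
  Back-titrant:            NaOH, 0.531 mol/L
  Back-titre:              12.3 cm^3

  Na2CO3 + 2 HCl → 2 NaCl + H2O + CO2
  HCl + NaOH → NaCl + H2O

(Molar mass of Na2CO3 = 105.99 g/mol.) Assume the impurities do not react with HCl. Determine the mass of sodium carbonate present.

1.04 g

n(HCl) added = 0.0384 × 0.681 = 0.0262 mol
n(NaOH) used in back-titration = 0.0123 × 0.531 = 6.53 × 10^-3 mol
n(HCl) left over = 6.53 × 10^-3 mol (1:1 ratio)
n(HCl) consumed by analyte = 0.0262 − 6.53 × 10^-3 = 0.0196 mol
From the 1:2 ratio, n(Na2CO3) = 1/2 × 0.0196 = 9.81 × 10^-3 mol
mass of Na2CO3 = 9.81 × 10^-3 × 105.99 = 1.04 g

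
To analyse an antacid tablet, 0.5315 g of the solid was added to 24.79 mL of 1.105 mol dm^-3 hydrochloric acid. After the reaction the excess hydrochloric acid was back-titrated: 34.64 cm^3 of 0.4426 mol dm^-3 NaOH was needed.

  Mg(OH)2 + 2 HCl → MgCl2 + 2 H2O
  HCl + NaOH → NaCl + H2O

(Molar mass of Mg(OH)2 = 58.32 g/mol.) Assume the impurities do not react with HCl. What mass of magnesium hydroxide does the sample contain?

n(HCl) added = 0.02479 × 1.105 = 0.02739 mol
n(NaOH) used in back-titration = 0.03464 × 0.4426 = 0.01533 mol
n(HCl) left over = 0.01533 mol (1:1 ratio)
n(HCl) consumed by analyte = 0.02739 − 0.01533 = 0.01206 mol
From the 1:2 ratio, n(Mg(OH)2) = 1/2 × 0.01206 = 6.031 × 10^-3 mol
mass of Mg(OH)2 = 6.031 × 10^-3 × 58.32 = 0.3517 g

0.3517 g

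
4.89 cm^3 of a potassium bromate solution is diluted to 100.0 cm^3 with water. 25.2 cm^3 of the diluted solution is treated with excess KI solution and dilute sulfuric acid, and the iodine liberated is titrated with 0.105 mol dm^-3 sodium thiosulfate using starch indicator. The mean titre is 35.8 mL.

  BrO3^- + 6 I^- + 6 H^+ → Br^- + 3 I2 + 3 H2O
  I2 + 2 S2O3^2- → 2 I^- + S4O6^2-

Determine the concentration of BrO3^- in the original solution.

n(S2O3^2-) = 0.0358 × 0.105 = 3.76 × 10^-3 mol
n(I2) = n(S2O3^2-)/2 = 1.88 × 10^-3 mol
From the 1:3 ratio, n(BrO3^-) in the aliquot = 1/3 × 1.88 × 10^-3 = 6.26 × 10^-4 mol
[BrO3^-]_dilute = 6.26 × 10^-4 / 0.0252 = 0.0249 mol/L
[BrO3^-]_original = 0.0249 × 100.0/4.89 = 0.508 mol/L

0.508 mol/L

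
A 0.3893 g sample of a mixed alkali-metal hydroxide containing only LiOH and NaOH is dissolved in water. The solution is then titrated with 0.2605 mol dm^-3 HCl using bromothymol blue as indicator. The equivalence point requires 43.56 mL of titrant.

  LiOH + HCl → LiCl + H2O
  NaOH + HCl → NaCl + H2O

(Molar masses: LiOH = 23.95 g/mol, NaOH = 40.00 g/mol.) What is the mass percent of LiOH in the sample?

24.76 %

n(HCl) = 0.04356 × 0.2605 = 0.01135 mol
Let x = n(LiOH), y = n(NaOH).
Titrant: 1x + 1y = 0.01135;  mass: 23.95x + 40.00y = 0.3893
Solving, x = 4.025 × 10^-3 mol, y = 7.323 × 10^-3 mol
mass of LiOH = 4.025 × 10^-3 × 23.95 = 0.09639 g
% LiOH = 0.09639 / 0.3893 × 100 = 24.76 %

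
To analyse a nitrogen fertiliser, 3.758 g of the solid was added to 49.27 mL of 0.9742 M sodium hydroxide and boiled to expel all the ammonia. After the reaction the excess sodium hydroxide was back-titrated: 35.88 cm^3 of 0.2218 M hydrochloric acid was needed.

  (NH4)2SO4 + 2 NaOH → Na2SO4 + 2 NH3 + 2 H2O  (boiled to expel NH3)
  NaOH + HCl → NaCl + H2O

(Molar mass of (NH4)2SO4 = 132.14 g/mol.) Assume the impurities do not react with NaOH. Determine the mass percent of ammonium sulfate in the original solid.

70.40 %

n(NaOH) added = 0.04927 × 0.9742 = 0.04800 mol
n(HCl) used in back-titration = 0.03588 × 0.2218 = 7.958 × 10^-3 mol
n(NaOH) left over = 7.958 × 10^-3 mol (1:1 ratio)
n(NaOH) consumed by analyte = 0.04800 − 7.958 × 10^-3 = 0.04004 mol
From the 1:2 ratio, n((NH4)2SO4) = 1/2 × 0.04004 = 0.02002 mol
mass of (NH4)2SO4 = 0.02002 × 132.14 = 2.645 g
% (NH4)2SO4 = 2.645 / 3.758 × 100 = 70.40 %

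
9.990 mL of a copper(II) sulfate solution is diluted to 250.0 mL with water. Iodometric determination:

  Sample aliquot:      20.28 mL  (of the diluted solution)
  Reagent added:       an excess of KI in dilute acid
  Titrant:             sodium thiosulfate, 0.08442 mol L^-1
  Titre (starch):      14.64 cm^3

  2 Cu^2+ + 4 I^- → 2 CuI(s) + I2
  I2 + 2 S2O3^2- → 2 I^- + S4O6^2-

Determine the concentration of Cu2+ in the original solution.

n(S2O3^2-) = 0.01464 × 0.08442 = 1.236 × 10^-3 mol
n(I2) = n(S2O3^2-)/2 = 6.180 × 10^-4 mol
From the 2:1 ratio, n(Cu2+) in the aliquot = 2/1 × 6.180 × 10^-4 = 1.236 × 10^-3 mol
[Cu2+]_dilute = 1.236 × 10^-3 / 0.02028 = 0.06094 mol/L
[Cu2+]_original = 0.06094 × 250.0/9.990 = 1.525 mol/L

1.525 mol/L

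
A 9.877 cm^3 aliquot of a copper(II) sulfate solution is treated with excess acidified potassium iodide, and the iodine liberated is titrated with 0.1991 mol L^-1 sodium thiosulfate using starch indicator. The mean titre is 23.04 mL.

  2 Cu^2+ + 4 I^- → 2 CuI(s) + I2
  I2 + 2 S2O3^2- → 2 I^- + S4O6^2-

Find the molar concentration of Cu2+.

n(S2O3^2-) = 0.02304 × 0.1991 = 4.587 × 10^-3 mol
n(I2) = n(S2O3^2-)/2 = 2.294 × 10^-3 mol
From the 2:1 ratio, n(Cu2+) in the aliquot = 2/1 × 2.294 × 10^-3 = 4.587 × 10^-3 mol
[Cu2+] = 4.587 × 10^-3 / 0.009877 = 0.4644 mol/L

0.4644 mol/L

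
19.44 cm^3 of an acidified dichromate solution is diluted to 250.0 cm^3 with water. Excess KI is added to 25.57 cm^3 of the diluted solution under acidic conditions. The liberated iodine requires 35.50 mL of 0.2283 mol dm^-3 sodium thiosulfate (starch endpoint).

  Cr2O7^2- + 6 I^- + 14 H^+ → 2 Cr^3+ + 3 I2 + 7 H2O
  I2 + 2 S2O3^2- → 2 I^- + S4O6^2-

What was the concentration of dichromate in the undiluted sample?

0.6794 mol/L

n(S2O3^2-) = 0.03550 × 0.2283 = 8.105 × 10^-3 mol
n(I2) = n(S2O3^2-)/2 = 4.052 × 10^-3 mol
From the 1:3 ratio, n(Cr2O7^2-) in the aliquot = 1/3 × 4.052 × 10^-3 = 1.351 × 10^-3 mol
[Cr2O7^2-]_dilute = 1.351 × 10^-3 / 0.02557 = 0.05283 mol/L
[Cr2O7^2-]_original = 0.05283 × 250.0/19.44 = 0.6794 mol/L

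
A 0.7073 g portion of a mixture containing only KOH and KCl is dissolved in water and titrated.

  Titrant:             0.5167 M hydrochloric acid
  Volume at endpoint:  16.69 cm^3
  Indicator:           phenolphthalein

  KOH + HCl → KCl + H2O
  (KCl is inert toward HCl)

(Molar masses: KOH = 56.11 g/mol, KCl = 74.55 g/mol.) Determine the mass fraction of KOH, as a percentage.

68.41 %

n(HCl) = 0.01669 × 0.5167 = 8.624 × 10^-3 mol
Let x = n(KOH), y = n(KCl).
Titrant: 1x = 8.624 × 10^-3;  mass: 56.11x + 74.55y = 0.7073
Solving, x = 8.624 × 10^-3 mol, y = 2.997 × 10^-3 mol
mass of KOH = 8.624 × 10^-3 × 56.11 = 0.4839 g
% KOH = 0.4839 / 0.7073 × 100 = 68.41 %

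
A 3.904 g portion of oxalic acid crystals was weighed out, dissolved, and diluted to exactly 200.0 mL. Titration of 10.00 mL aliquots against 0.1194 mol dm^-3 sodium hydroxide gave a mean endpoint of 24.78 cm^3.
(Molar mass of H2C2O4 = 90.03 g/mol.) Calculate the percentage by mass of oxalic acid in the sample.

68.23 %

H2C2O4 + 2 NaOH → Na2C2O4 + 2 H2O
n(NaOH) per titration = 0.02478 × 0.1194 = 2.959 × 10^-3 mol
From the 1:2 ratio, n(H2C2O4) in each aliquot = 1/2 × 2.959 × 10^-3 = 1.479 × 10^-3 mol
n(H2C2O4) in the whole flask = 1.479 × 10^-3 × 200.0/10.00 = 0.02959 mol
mass of H2C2O4 = 0.02959 × 90.03 = 2.664 g
% H2C2O4 = 2.664 / 3.904 × 100 = 68.23 %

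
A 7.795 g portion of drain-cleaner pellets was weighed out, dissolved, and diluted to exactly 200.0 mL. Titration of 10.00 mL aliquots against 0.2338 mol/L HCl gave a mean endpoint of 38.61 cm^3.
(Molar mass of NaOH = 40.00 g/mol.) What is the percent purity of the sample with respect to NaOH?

NaOH + HCl → NaCl + H2O
n(HCl) per titration = 0.03861 × 0.2338 = 9.027 × 10^-3 mol
n(NaOH) in each aliquot = 9.027 × 10^-3 mol (1:1 ratio)
n(NaOH) in the whole flask = 9.027 × 10^-3 × 200.0/10.00 = 0.1805 mol
mass of NaOH = 0.1805 × 40.00 = 7.222 g
% NaOH = 7.222 / 7.795 × 100 = 92.64 %

92.64 %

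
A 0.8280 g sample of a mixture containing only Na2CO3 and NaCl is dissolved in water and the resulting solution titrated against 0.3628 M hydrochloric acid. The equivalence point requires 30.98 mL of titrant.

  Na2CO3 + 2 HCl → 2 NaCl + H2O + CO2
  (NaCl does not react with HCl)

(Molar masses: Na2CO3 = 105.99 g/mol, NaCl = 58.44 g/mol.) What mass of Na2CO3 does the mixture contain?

n(HCl) = 0.03098 × 0.3628 = 0.01124 mol
Let x = n(Na2CO3), y = n(NaCl).
Titrant: 2x = 0.01124;  mass: 105.99x + 58.44y = 0.8280
Solving, x = 5.620 × 10^-3 mol, y = 3.976 × 10^-3 mol
mass of Na2CO3 = 5.620 × 10^-3 × 105.99 = 0.5956 g

0.5956 g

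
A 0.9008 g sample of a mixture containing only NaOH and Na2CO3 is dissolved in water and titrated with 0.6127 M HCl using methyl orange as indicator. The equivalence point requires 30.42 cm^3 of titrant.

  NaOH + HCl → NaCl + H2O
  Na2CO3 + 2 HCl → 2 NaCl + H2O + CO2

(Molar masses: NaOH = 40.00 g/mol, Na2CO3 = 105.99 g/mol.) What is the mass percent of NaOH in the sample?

n(HCl) = 0.03042 × 0.6127 = 0.01864 mol
Let x = n(NaOH), y = n(Na2CO3).
Titrant: 1x + 2y = 0.01864;  mass: 40.00x + 105.99y = 0.9008
Solving, x = 6.690 × 10^-3 mol, y = 5.974 × 10^-3 mol
mass of NaOH = 6.690 × 10^-3 × 40.00 = 0.2676 g
% NaOH = 0.2676 / 0.9008 × 100 = 29.71 %

29.71 %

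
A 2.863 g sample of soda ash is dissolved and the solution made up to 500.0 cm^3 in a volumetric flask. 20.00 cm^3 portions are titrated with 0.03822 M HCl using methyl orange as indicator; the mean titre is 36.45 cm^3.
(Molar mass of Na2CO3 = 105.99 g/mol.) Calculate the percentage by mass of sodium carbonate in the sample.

Na2CO3 + 2 HCl → 2 NaCl + H2O + CO2
n(HCl) per titration = 0.03645 × 0.03822 = 1.393 × 10^-3 mol
From the 1:2 ratio, n(Na2CO3) in each aliquot = 1/2 × 1.393 × 10^-3 = 6.966 × 10^-4 mol
n(Na2CO3) in the whole flask = 6.966 × 10^-4 × 500.0/20.00 = 0.01741 mol
mass of Na2CO3 = 0.01741 × 105.99 = 1.846 g
% Na2CO3 = 1.846 / 2.863 × 100 = 64.47 %

64.47 %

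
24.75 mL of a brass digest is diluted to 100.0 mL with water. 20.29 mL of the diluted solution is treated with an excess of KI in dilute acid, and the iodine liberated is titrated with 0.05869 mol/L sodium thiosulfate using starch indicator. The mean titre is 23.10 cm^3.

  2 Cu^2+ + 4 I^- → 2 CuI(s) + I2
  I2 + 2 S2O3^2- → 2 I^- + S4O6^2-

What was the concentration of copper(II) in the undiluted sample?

n(S2O3^2-) = 0.02310 × 0.05869 = 1.356 × 10^-3 mol
n(I2) = n(S2O3^2-)/2 = 6.779 × 10^-4 mol
From the 2:1 ratio, n(Cu2+) in the aliquot = 2/1 × 6.779 × 10^-4 = 1.356 × 10^-3 mol
[Cu2+]_dilute = 1.356 × 10^-3 / 0.02029 = 0.06682 mol/L
[Cu2+]_original = 0.06682 × 100.0/24.75 = 0.2700 mol/L

0.2700 mol/L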